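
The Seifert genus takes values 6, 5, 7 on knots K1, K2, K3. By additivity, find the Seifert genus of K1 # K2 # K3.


The Seifert genus is additive under connected sum.
Seifert genus(K1 # K2 # K3) = (6) + (5) + (7)
= 18

18


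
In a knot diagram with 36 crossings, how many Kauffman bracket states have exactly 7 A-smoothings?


We choose which 7 of 36 crossings get A-smoothings.
C(36, 7) = 36! / (7! * 29!)
= 8347680

8347680


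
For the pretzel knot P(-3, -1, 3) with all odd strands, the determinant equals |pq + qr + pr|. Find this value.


Step 1: Compute pq + qr + pr.
pq = (-3)*(-1) = 3
qr = (-1)*3 = -3
pr = (-3)*3 = -9
pq + qr + pr = 3 + (-3) + (-9) = -9
Step 2: Take absolute value.
det(P(-3,-1,3)) = |-9| = 9

9


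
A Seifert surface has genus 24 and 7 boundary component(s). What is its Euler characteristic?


chi = 2 - 2g - b
= 2 - 2*24 - 7
= 2 - 48 - 7 = -53

-53


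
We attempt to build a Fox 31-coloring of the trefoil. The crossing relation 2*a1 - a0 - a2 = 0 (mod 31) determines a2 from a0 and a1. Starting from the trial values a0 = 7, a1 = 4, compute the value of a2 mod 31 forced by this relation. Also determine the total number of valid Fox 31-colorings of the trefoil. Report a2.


Step 1: Apply the given crossing relation 2*a1 - a0 - a2 = 0 (mod 31).
  a2 = 2*a1 - a0 mod 31
  a2 = 2*4 - 7 mod 31
  a2 = 8 - 7 mod 31
  a2 = 1 mod 31 = 1
Step 2: The trefoil has determinant 3.
  Number of Fox p-colorings (p prime) is p^2 if p = 3, else p.
  Since 31 does not divide 3, only trivial (constant) colorings exist.
  (So the trial a0 = 7, a1 = 4 with a0 != a1 does NOT extend to a valid coloring of the whole trefoil: the other two crossing relations require 3*(a1 - a0) = 0 (mod 31), which fails.)
  Total colorings = 31
Step 3: a2 = 1, total Fox 31-colorings = 31

1


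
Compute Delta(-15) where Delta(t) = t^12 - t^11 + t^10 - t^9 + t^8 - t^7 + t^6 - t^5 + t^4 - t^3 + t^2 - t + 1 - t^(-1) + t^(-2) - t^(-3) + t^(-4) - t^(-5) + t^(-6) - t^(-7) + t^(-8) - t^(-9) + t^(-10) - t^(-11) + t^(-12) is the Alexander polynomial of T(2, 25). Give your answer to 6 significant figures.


Substituting t = -15 into Delta(t) = t^12 - t^11 + t^10 - t^9 + t^8 - t^7 + t^6 - t^5 + t^4 - t^3 + t^2 - t + 1 - t^(-1) + t^(-2) - t^(-3) + t^(-4) - t^(-5) + t^(-6) - t^(-7) + t^(-8) - t^(-9) + t^(-10) - t^(-11) + t^(-12):
Term values: (129746337890625) + (8649755859375) + (576650390625) + (38443359375) + (2562890625) + (170859375) + (11390625) + (759375) + (50625) + (3375) + (225) + (15) + (1) + (0.0666667) + (0.00444444) + (0.000296296) + (1.97531e-05) + (1.31687e-06) + (8.77915e-08) + (5.85277e-09) + (3.90184e-10) + (2.60123e-11) + (1.73415e-12) + (1.1561e-13) + (7.70735e-15)
Sum = 1.390139335e+14
Rounded to 6 significant figures: 1.39014e+14

1.39014e+14


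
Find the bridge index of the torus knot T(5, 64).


The bridge number of T(p,q) is min(p,q).
min(5, 64) = 5

5


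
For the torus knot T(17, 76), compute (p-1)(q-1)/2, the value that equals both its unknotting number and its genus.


For a torus knot T(p,q), both the unknotting number and genus equal (p-1)(q-1)/2.
= (17-1)(76-1)/2
= 16*75/2
= 1200/2 = 600

600


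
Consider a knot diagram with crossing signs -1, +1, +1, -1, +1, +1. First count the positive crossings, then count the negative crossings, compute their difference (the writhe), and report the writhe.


Step 1: Count positive crossings (+1).
Positive crossings: 4
Step 2: Count negative crossings (-1).
Negative crossings: 2
Step 3: Writhe = (positive) - (negative)
w = 4 - 2 = 2
Step 4: |w| = 2, and w is positive

2


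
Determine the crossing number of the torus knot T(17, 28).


For a torus knot T(p, q) with gcd(p,q)=1,
the crossing number is min(p*(q-1), q*(p-1)).
p*(q-1) = 17*27 = 459
q*(p-1) = 28*16 = 448
min(459, 448) = 448

448


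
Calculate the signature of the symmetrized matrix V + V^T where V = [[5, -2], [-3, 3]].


Step 1: V + V^T = [[10, -5], [-5, 6]]
Step 2: trace = 16, det = 35
Step 3: Discriminant = 16^2 - 4*35 = 116
Step 4: Eigenvalues: 13.3852, 2.61484
Step 5: Signature = (# positive eigenvalues) - (# negative eigenvalues) = 2

2


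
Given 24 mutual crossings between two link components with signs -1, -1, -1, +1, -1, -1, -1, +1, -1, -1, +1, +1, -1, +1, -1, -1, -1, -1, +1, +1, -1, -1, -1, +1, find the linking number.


Step 1: Count positive crossings: 8
Step 2: Count negative crossings: 16
Step 3: Sum of signs = 8 - 16 = -8
Step 4: Linking number = sum/2 = -8/2 = -4

-4


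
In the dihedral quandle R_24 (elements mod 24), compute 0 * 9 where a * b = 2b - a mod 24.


0 * 9 = 2*9 - 0 mod 24
= 18 - 0 mod 24
= 18 mod 24 = 18

18


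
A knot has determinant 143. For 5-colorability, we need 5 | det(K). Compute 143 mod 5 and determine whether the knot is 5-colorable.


Step 1: A knot is p-colorable if and only if p divides its determinant.
Step 2: Compute 143 mod 5.
143 = 28 * 5 + 3
Step 3: 143 mod 5 = 3
Step 4: The knot is 5-colorable: no

3


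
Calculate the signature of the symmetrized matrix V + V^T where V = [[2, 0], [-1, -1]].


Step 1: V + V^T = [[4, -1], [-1, -2]]
Step 2: trace = 2, det = -9
Step 3: Discriminant = 2^2 - 4*(-9) = 40
Step 4: Eigenvalues: 4.16228, -2.16228
Step 5: Signature = (# positive eigenvalues) - (# negative eigenvalues) = 0

0


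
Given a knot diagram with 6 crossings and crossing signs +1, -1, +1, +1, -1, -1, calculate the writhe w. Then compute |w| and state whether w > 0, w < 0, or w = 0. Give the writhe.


Step 1: Count positive crossings (+1).
Positive crossings: 3
Step 2: Count negative crossings (-1).
Negative crossings: 3
Step 3: Writhe = (positive) - (negative)
w = 3 - 3 = 0
Step 4: |w| = 0, and w is zero

0


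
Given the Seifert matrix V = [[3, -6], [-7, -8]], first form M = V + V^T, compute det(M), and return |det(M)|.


Step 1: Form V + V^T where V = [[3, -6], [-7, -8]]
  V^T = [[3, -7], [-6, -8]]
  V + V^T = [[6, -13], [-13, -16]]
Step 2: det(V + V^T) = 6*(-16) - (-13)*(-13)
  = -96 - 169 = -265
Step 3: Knot determinant = |det(V + V^T)| = |-265| = 265

265


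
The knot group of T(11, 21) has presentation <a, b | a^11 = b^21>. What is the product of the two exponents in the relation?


The relation is a^11 = b^21.
Product of exponents = 11 * 21
= 231

231


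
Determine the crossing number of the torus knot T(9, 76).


For a torus knot T(p, q) with gcd(p,q)=1,
the crossing number is min(p*(q-1), q*(p-1)).
p*(q-1) = 9*75 = 675
q*(p-1) = 76*8 = 608
min(675, 608) = 608

608


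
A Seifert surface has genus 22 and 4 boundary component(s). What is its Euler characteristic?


chi = 2 - 2g - b
= 2 - 2*22 - 4
= 2 - 44 - 4 = -46

-46


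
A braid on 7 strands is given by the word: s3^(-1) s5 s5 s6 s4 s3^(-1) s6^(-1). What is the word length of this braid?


The word length counts the number of generators (including inverses).
Listing each generator: s3^(-1), s5, s5, s6, s4, s3^(-1), s6^(-1)
There are 7 generators in this braid word.

7


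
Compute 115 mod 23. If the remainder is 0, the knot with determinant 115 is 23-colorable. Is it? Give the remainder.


Step 1: A knot is p-colorable if and only if p divides its determinant.
Step 2: Compute 115 mod 23.
115 = 5 * 23 + 0
Step 3: 115 mod 23 = 0
Step 4: The knot is 23-colorable: yes

0


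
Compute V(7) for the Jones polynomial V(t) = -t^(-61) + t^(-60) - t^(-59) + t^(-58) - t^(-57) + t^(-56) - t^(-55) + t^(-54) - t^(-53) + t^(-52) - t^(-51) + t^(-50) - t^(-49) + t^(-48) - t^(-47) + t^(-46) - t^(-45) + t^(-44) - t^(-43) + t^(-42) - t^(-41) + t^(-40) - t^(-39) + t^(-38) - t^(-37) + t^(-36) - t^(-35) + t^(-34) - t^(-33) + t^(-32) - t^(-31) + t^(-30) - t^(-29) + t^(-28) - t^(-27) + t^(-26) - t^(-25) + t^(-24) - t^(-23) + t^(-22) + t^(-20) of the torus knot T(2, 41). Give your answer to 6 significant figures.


Substituting t = 7 into V(t) = -t^(-61) + t^(-60) - t^(-59) + t^(-58) - t^(-57) + t^(-56) - t^(-55) + t^(-54) - t^(-53) + t^(-52) - t^(-51) + t^(-50) - t^(-49) + t^(-48) - t^(-47) + t^(-46) - t^(-45) + t^(-44) - t^(-43) + t^(-42) - t^(-41) + t^(-40) - t^(-39) + t^(-38) - t^(-37) + t^(-36) - t^(-35) + t^(-34) - t^(-33) + t^(-32) - t^(-31) + t^(-30) - t^(-29) + t^(-28) - t^(-27) + t^(-26) - t^(-25) + t^(-24) - t^(-23) + t^(-22) + t^(-20):
  (-)t^(-61) = -2.81203e-52
  (+)t^(-60) = 1.96842e-51
  (-)t^(-59) = -1.37789e-50
  (+)t^(-58) = 9.64525e-50
  (-)t^(-57) = -6.75168e-49
  (+)t^(-56) = 4.72617e-48
  (-)t^(-55) = -3.30832e-47
  (+)t^(-54) = 2.31583e-46
  (-)t^(-53) = -1.62108e-45
  (+)t^(-52) = 1.13475e-44
  (-)t^(-51) = -7.94328e-44
  (+)t^(-50) = 5.5603e-43
  (-)t^(-49) = -3.89221e-42
  (+)t^(-48) = 2.72455e-41
  (-)t^(-47) = -1.90718e-40
  (+)t^(-46) = 1.33503e-39
  (-)t^(-45) = -9.34519e-39
  (+)t^(-44) = 6.54163e-38
  (-)t^(-43) = -4.57914e-37
  (+)t^(-42) = 3.2054e-36
  (-)t^(-41) = -2.24378e-35
  (+)t^(-40) = 1.57065e-34
  (-)t^(-39) = -1.09945e-33
  (+)t^(-38) = 7.69617e-33
  (-)t^(-37) = -5.38732e-32
  (+)t^(-36) = 3.77112e-31
  (-)t^(-35) = -2.63979e-30
  (+)t^(-34) = 1.84785e-29
  (-)t^(-33) = -1.29349e-28
  (+)t^(-32) = 9.05446e-28
  (-)t^(-31) = -6.33812e-27
  (+)t^(-30) = 4.43669e-26
  (-)t^(-29) = -3.10568e-25
  (+)t^(-28) = 2.17398e-24
  (-)t^(-27) = -1.52178e-23
  (+)t^(-26) = 1.06525e-22
  (-)t^(-25) = -7.45674e-22
  (+)t^(-24) = 5.21972e-21
  (-)t^(-23) = -3.6538e-20
  (+)t^(-22) = 2.55766e-19
  (+)t^(-20) = 1.25325e-17
Sum = (-2.81203e-52) + (1.96842e-51) + (-1.37789e-50) + (9.64525e-50) + (-6.75168e-49) + (4.72617e-48) + (-3.30832e-47) + (2.31583e-46) + (-1.62108e-45) + (1.13475e-44) + (-7.94328e-44) + (5.5603e-43) + (-3.89221e-42) + (2.72455e-41) + (-1.90718e-40) + (1.33503e-39) + (-9.34519e-39) + (6.54163e-38) + (-4.57914e-37) + (3.2054e-36) + (-2.24378e-35) + (1.57065e-34) + (-1.09945e-33) + (7.69617e-33) + (-5.38732e-32) + (3.77112e-31) + (-2.63979e-30) + (1.84785e-29) + (-1.29349e-28) + (9.05446e-28) + (-6.33812e-27) + (4.43669e-26) + (-3.10568e-25) + (2.17398e-24) + (-1.52178e-23) + (1.06525e-22) + (-7.45674e-22) + (5.21972e-21) + (-3.6538e-20) + (2.55766e-19) + (1.25325e-17)
= 1.27563383e-17
Rounded to 6 significant figures: 1.27563e-17

1.27563e-17


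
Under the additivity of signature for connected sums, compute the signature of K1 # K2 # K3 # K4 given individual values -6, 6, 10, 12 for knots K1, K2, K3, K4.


The signature is additive under connected sum.
signature(K1 # K2 # K3 # K4) = (-6) + (6) + (10) + (12)
= 22

22


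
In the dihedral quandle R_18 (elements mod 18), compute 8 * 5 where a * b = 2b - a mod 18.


8 * 5 = 2*5 - 8 mod 18
= 10 - 8 mod 18
= 2 mod 18 = 2

2


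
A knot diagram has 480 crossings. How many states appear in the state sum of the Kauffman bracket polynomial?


Each crossing contributes 2 choices (A-smoothing or B-smoothing).
Total states = 2^480 = 3121748550315992231381597229793166305748598142664971150859156959625371738819765620120306103063491971159826931121406622895447975679288285306290176

3121748550315992231381597229793166305748598142664971150859156959625371738819765620120306103063491971159826931121406622895447975679288285306290176


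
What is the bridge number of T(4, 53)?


The bridge number of T(p,q) is min(p,q).
min(4, 53) = 4

4


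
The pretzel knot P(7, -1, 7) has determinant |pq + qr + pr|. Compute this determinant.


Step 1: Compute pq + qr + pr.
pq = 7*(-1) = -7
qr = (-1)*7 = -7
pr = 7*7 = 49
pq + qr + pr = -7 + (-7) + 49 = 35
Step 2: Take absolute value.
det(P(7,-1,7)) = |35| = 35

35


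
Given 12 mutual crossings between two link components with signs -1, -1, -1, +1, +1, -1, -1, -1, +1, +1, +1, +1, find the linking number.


Step 1: Count positive crossings: 6
Step 2: Count negative crossings: 6
Step 3: Sum of signs = 6 - 6 = 0
Step 4: Linking number = sum/2 = 0/2 = 0

0


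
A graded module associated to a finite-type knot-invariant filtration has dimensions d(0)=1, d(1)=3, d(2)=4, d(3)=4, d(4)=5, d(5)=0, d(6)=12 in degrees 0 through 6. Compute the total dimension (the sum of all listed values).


Total dimension = d(0) + d(1) + ... + d(6)
= 1 + 3 + 4 + 4 + 5 + 0 + 12
= 29

29


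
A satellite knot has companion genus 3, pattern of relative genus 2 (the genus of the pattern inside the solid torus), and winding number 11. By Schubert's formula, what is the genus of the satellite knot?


Schubert: g(satellite) = g_rel(pattern) + |winding| * g(companion),
where g_rel(pattern) is the genus of the pattern relative to the solid torus.
= 2 + 11 * 3
= 2 + 33 = 35

35


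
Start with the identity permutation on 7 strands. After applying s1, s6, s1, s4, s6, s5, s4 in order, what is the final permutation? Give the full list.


Starting with identity [1, 2, 3, 4, 5, 6, 7].
Apply generators in sequence:
  After s1: [2, 1, 3, 4, 5, 6, 7]
  After s6: [2, 1, 3, 4, 5, 7, 6]
  After s1: [1, 2, 3, 4, 5, 7, 6]
  After s4: [1, 2, 3, 5, 4, 7, 6]
  After s6: [1, 2, 3, 5, 4, 6, 7]
  After s5: [1, 2, 3, 5, 6, 4, 7]
  After s4: [1, 2, 3, 6, 5, 4, 7]
Final permutation: [1, 2, 3, 6, 5, 4, 7]

[1, 2, 3, 6, 5, 4, 7]


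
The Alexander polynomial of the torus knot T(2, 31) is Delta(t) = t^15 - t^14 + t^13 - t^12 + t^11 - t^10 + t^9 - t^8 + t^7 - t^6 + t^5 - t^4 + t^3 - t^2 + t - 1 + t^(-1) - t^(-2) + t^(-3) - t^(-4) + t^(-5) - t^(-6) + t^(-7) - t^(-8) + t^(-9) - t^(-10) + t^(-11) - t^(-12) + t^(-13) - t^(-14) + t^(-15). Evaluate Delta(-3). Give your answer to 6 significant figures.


Substituting t = -3 into Delta(t) = t^15 - t^14 + t^13 - t^12 + t^11 - t^10 + t^9 - t^8 + t^7 - t^6 + t^5 - t^4 + t^3 - t^2 + t - 1 + t^(-1) - t^(-2) + t^(-3) - t^(-4) + t^(-5) - t^(-6) + t^(-7) - t^(-8) + t^(-9) - t^(-10) + t^(-11) - t^(-12) + t^(-13) - t^(-14) + t^(-15):
Term values: (-14348907) + (-4782969) + (-1594323) + (-531441) + (-177147) + (-59049) + (-19683) + (-6561) + (-2187) + (-729) + (-243) + (-81) + (-27) + (-9) + (-3) + (-1) + (-0.333333) + (-0.111111) + (-0.037037) + (-0.0123457) + (-0.00411523) + (-0.00137174) + (-0.000457247) + (-0.000152416) + (-5.08053e-05) + (-1.69351e-05) + (-5.64503e-06) + (-1.88168e-06) + (-6.27225e-07) + (-2.09075e-07) + (-6.96917e-08)
Sum = -21523360.5
Rounded to 6 significant figures: -2.15234e+07

-2.15234e+07


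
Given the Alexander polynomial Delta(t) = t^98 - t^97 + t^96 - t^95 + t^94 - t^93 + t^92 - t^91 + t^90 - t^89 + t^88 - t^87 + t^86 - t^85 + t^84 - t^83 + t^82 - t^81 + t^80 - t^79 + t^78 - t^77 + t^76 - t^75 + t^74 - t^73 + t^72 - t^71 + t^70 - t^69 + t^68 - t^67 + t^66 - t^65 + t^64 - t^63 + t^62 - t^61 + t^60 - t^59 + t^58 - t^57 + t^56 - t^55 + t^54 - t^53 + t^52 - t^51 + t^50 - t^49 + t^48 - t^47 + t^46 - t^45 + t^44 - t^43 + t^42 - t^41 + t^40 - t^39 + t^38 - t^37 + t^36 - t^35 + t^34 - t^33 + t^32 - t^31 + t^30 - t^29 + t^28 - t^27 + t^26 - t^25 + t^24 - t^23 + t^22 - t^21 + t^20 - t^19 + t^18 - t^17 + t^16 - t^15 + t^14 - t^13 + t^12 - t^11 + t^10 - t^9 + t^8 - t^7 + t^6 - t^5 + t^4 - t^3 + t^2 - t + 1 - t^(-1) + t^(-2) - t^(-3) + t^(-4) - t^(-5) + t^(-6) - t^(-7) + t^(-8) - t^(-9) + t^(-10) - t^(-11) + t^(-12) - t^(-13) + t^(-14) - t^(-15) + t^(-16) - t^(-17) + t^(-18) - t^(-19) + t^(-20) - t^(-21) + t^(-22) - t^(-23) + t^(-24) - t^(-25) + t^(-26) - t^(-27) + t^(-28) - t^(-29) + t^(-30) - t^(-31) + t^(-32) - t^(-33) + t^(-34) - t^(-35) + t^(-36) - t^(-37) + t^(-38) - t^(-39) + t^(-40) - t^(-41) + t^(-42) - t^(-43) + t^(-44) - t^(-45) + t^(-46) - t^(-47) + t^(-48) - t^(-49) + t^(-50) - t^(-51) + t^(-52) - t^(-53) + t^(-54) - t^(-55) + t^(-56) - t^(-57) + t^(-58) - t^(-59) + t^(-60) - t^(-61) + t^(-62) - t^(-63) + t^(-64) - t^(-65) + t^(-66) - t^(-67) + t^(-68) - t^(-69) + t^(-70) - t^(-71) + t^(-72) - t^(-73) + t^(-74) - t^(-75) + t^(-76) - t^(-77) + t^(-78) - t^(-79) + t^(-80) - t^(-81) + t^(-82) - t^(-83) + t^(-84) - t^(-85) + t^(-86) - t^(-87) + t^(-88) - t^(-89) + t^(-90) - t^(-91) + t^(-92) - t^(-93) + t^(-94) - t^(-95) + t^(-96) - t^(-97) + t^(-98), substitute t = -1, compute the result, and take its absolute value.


Step 1: The polynomial has 197 terms with alternating signs, exponents from 98 down to -98.
Step 2: Substitute t = -1. The i-th term has coefficient (-1)^i and exponent (m-i),
  so its value is (-1)^i * (-1)^(m-i) = (-1)^m = 1 for every i.
Step 3: All 197 terms equal 1, so Delta(-1) = 197 * (1) = 197
Step 4: |Delta(-1)| = 197

197


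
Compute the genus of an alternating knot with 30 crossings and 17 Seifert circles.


For alternating knots, g = (c - s + 1)/2.
= (30 - 17 + 1)/2
= 14/2 = 7

7


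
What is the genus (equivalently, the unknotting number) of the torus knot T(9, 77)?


For a torus knot T(p,q), both the unknotting number and genus equal (p-1)(q-1)/2.
= (9-1)(77-1)/2
= 8*76/2
= 608/2 = 304

304


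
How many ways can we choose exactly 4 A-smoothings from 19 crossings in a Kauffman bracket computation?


We choose which 4 of 19 crossings get A-smoothings.
C(19, 4) = 19! / (4! * 15!)
= 3876

3876


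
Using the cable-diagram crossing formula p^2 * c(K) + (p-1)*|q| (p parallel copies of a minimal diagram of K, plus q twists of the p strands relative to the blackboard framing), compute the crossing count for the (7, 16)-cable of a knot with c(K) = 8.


Step 1: Each of the c(K) crossings of the companion diagram becomes p*p = p^2 crossings among the p parallel strands, and each of the |q| twists s_1 s_2 ... s_(p-1) adds (p-1) crossings.
  Crossings = p^2 * c(K) + (p-1)*|q|
Step 2: = 7^2 * 8 + (7-1)*16
Step 3: = 49*8 + 6*16
Step 4: = 392 + 96 = 488

488


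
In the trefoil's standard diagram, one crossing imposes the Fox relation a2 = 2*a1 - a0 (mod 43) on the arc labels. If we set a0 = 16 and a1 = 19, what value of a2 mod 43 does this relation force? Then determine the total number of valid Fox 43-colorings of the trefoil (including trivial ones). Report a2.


Step 1: Apply the given crossing relation 2*a1 - a0 - a2 = 0 (mod 43).
  a2 = 2*a1 - a0 mod 43
  a2 = 2*19 - 16 mod 43
  a2 = 38 - 16 mod 43
  a2 = 22 mod 43 = 22
Step 2: The trefoil has determinant 3.
  Number of Fox p-colorings (p prime) is p^2 if p = 3, else p.
  Since 43 does not divide 3, only trivial (constant) colorings exist.
  (So the trial a0 = 16, a1 = 19 with a0 != a1 does NOT extend to a valid coloring of the whole trefoil: the other two crossing relations require 3*(a1 - a0) = 0 (mod 43), which fails.)
  Total colorings = 43
Step 3: a2 = 22, total Fox 43-colorings = 43

22


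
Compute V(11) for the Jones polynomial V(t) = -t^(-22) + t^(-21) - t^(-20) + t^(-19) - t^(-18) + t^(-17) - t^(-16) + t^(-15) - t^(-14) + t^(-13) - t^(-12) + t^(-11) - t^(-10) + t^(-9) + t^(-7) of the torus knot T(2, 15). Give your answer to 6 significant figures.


Substituting t = 11 into V(t) = -t^(-22) + t^(-21) - t^(-20) + t^(-19) - t^(-18) + t^(-17) - t^(-16) + t^(-15) - t^(-14) + t^(-13) - t^(-12) + t^(-11) - t^(-10) + t^(-9) + t^(-7):
  (-)t^(-22) = -1.22846e-23
  (+)t^(-21) = 1.35131e-22
  (-)t^(-20) = -1.48644e-21
  (+)t^(-19) = 1.63508e-20
  (-)t^(-18) = -1.79859e-19
  (+)t^(-17) = 1.97845e-18
  (-)t^(-16) = -2.17629e-17
  (+)t^(-15) = 2.39392e-16
  (-)t^(-14) = -2.63331e-15
  (+)t^(-13) = 2.89664e-14
  (-)t^(-12) = -3.18631e-13
  (+)t^(-11) = 3.50494e-12
  (-)t^(-10) = -3.85543e-11
  (+)t^(-9) = 4.24098e-10
  (+)t^(-7) = 5.13158e-08
Sum = (-1.22846e-23) + (1.35131e-22) + (-1.48644e-21) + (1.63508e-20) + (-1.79859e-19) + (1.97845e-18) + (-2.17629e-17) + (2.39392e-16) + (-2.63331e-15) + (2.89664e-14) + (-3.18631e-13) + (3.50494e-12) + (-3.85543e-11) + (4.24098e-10) + (5.13158e-08)
= 5.170456797e-08
Rounded to 6 significant figures: 5.17046e-08

5.17046e-08


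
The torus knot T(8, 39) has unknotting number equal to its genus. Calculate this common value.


For a torus knot T(p,q), both the unknotting number and genus equal (p-1)(q-1)/2.
= (8-1)(39-1)/2
= 7*38/2
= 266/2 = 133

133


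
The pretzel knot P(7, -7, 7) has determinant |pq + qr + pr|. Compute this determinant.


Step 1: Compute pq + qr + pr.
pq = 7*(-7) = -49
qr = (-7)*7 = -49
pr = 7*7 = 49
pq + qr + pr = -49 + (-49) + 49 = -49
Step 2: Take absolute value.
det(P(7,-7,7)) = |-49| = 49

49


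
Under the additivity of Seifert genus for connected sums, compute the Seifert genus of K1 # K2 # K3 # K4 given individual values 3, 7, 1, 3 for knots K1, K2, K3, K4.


The Seifert genus is additive under connected sum.
Seifert genus(K1 # K2 # K3 # K4) = (3) + (7) + (1) + (3)
= 14

14


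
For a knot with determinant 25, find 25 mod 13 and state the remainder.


Step 1: A knot is p-colorable if and only if p divides its determinant.
Step 2: Compute 25 mod 13.
25 = 1 * 13 + 12
Step 3: 25 mod 13 = 12
Step 4: The knot is 13-colorable: no

12


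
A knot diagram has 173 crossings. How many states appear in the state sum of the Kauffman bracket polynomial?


Each crossing contributes 2 choices (A-smoothing or B-smoothing).
Total states = 2^173 = 11972621413014756705924586149611790497021399392059392

11972621413014756705924586149611790497021399392059392


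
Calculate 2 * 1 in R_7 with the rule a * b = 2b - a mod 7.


2 * 1 = 2*1 - 2 mod 7
= 2 - 2 mod 7
= 0 mod 7 = 0

0


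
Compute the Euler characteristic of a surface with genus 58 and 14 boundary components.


chi = 2 - 2g - b
= 2 - 2*58 - 14
= 2 - 116 - 14 = -128

-128


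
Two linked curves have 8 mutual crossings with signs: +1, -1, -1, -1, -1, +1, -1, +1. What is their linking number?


Step 1: Count positive crossings: 3
Step 2: Count negative crossings: 5
Step 3: Sum of signs = 3 - 5 = -2
Step 4: Linking number = sum/2 = -2/2 = -1

-1


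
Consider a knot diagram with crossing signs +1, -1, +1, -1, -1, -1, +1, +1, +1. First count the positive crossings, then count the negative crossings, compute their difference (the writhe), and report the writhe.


Step 1: Count positive crossings (+1).
Positive crossings: 5
Step 2: Count negative crossings (-1).
Negative crossings: 4
Step 3: Writhe = (positive) - (negative)
w = 5 - 4 = 1
Step 4: |w| = 1, and w is positive

1


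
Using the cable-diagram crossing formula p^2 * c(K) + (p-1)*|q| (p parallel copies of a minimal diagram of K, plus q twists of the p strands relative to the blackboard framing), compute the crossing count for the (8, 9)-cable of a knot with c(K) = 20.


Step 1: Each of the c(K) crossings of the companion diagram becomes p*p = p^2 crossings among the p parallel strands, and each of the |q| twists s_1 s_2 ... s_(p-1) adds (p-1) crossings.
  Crossings = p^2 * c(K) + (p-1)*|q|
Step 2: = 8^2 * 20 + (8-1)*9
Step 3: = 64*20 + 7*9
Step 4: = 1280 + 63 = 1343

1343


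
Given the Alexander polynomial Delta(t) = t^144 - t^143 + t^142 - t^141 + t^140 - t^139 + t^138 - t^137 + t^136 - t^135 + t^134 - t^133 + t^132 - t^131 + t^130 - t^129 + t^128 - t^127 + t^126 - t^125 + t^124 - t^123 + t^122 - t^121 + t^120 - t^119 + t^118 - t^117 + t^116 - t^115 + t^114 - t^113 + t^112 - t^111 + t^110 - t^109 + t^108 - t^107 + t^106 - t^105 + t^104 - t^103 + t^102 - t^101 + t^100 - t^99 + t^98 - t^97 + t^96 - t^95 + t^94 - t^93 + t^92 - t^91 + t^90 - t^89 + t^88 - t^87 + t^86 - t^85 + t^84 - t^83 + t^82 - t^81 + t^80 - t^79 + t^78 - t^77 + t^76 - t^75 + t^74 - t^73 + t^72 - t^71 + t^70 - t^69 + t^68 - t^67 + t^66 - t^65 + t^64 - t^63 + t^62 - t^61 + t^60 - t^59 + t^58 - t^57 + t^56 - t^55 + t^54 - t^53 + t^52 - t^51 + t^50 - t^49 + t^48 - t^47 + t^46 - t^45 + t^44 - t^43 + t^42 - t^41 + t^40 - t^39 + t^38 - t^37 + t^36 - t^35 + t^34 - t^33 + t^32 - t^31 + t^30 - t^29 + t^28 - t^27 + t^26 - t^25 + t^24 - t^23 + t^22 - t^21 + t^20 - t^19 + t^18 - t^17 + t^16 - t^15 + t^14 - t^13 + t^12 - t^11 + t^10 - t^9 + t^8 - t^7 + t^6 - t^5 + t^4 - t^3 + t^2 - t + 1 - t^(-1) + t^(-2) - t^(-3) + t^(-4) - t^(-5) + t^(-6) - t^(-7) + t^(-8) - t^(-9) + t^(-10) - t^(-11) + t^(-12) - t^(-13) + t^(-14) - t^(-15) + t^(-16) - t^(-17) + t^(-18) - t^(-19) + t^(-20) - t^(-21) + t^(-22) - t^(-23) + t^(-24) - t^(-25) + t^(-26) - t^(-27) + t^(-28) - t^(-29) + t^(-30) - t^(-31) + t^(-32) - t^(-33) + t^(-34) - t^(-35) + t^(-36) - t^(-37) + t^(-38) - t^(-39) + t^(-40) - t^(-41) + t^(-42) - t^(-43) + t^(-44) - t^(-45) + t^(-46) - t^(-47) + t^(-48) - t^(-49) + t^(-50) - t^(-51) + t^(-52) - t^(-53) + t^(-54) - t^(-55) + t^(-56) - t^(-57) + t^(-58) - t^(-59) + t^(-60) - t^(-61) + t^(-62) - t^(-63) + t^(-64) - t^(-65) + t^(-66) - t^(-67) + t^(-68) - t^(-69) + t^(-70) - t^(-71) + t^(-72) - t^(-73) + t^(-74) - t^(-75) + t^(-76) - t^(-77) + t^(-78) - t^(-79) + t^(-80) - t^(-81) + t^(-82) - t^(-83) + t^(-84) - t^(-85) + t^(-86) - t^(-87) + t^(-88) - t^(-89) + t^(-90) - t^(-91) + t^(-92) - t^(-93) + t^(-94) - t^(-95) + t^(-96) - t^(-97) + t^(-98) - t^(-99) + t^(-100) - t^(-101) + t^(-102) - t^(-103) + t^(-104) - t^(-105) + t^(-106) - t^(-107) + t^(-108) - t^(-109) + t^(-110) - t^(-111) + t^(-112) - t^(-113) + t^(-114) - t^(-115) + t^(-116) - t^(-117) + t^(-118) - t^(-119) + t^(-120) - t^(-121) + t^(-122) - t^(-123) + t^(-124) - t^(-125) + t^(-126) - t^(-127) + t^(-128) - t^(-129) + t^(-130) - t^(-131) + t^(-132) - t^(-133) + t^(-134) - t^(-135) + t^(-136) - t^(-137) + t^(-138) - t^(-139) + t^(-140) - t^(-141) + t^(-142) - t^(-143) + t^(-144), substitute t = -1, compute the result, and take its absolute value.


Step 1: The polynomial has 289 terms with alternating signs, exponents from 144 down to -144.
Step 2: Substitute t = -1. The i-th term has coefficient (-1)^i and exponent (m-i),
  so its value is (-1)^i * (-1)^(m-i) = (-1)^m = 1 for every i.
Step 3: All 289 terms equal 1, so Delta(-1) = 289 * (1) = 289
Step 4: |Delta(-1)| = 289

289


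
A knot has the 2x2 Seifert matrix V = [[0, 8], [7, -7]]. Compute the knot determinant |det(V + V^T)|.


Step 1: Form V + V^T where V = [[0, 8], [7, -7]]
  V^T = [[0, 7], [8, -7]]
  V + V^T = [[0, 15], [15, -14]]
Step 2: det(V + V^T) = 0*(-14) - 15*15
  = 0 - 225 = -225
Step 3: Knot determinant = |det(V + V^T)| = |-225| = 225

225


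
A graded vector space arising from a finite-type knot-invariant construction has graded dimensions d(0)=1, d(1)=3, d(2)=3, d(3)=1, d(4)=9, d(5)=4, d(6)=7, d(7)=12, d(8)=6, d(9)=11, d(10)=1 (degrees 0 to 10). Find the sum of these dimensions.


Total dimension = d(0) + d(1) + ... + d(10)
= 1 + 3 + 3 + 1 + 9 + 4 + 7 + 12 + 6 + 11 + 1
= 58

58


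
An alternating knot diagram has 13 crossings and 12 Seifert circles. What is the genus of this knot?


For alternating knots, g = (c - s + 1)/2.
= (13 - 12 + 1)/2
= 2/2 = 1

1


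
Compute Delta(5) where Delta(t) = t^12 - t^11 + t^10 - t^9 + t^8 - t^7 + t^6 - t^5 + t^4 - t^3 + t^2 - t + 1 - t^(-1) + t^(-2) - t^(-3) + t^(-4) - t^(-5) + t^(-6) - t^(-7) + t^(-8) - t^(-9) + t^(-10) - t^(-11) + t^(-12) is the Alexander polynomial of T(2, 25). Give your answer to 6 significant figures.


Substituting t = 5 into Delta(t) = t^12 - t^11 + t^10 - t^9 + t^8 - t^7 + t^6 - t^5 + t^4 - t^3 + t^2 - t + 1 - t^(-1) + t^(-2) - t^(-3) + t^(-4) - t^(-5) + t^(-6) - t^(-7) + t^(-8) - t^(-9) + t^(-10) - t^(-11) + t^(-12):
Term values: (244140625) + (-48828125) + (9765625) + (-1953125) + (390625) + (-78125) + (15625) + (-3125) + (625) + (-125) + (25) + (-5) + (1) + (-0.2) + (0.04) + (-0.008) + (0.0016) + (-0.00032) + (6.4e-05) + (-1.28e-05) + (2.56e-06) + (-5.12e-07) + (1.024e-07) + (-2.048e-08) + (4.096e-09)
Sum = 203450520.8
Rounded to 6 significant figures: 2.03451e+08

2.03451e+08


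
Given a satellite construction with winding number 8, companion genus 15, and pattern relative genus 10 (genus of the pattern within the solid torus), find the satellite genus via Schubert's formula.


Schubert: g(satellite) = g_rel(pattern) + |winding| * g(companion),
where g_rel(pattern) is the genus of the pattern relative to the solid torus.
= 10 + 8 * 15
= 10 + 120 = 130

130


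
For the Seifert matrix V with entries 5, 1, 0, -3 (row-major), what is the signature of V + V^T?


Step 1: V + V^T = [[10, 1], [1, -6]]
Step 2: trace = 4, det = -61
Step 3: Discriminant = 4^2 - 4*(-61) = 260
Step 4: Eigenvalues: 10.0623, -6.06226
Step 5: Signature = (# positive eigenvalues) - (# negative eigenvalues) = 0

0


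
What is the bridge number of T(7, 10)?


The bridge number of T(p,q) is min(p,q).
min(7, 10) = 7

7


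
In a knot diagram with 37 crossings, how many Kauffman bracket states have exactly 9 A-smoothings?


We choose which 9 of 37 crossings get A-smoothings.
C(37, 9) = 37! / (9! * 28!)
= 124403620

124403620


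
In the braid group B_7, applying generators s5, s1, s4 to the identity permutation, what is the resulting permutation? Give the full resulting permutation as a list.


Starting with identity [1, 2, 3, 4, 5, 6, 7].
Apply generators in sequence:
  After s5: [1, 2, 3, 4, 6, 5, 7]
  After s1: [2, 1, 3, 4, 6, 5, 7]
  After s4: [2, 1, 3, 6, 4, 5, 7]
Final permutation: [2, 1, 3, 6, 4, 5, 7]

[2, 1, 3, 6, 4, 5, 7]


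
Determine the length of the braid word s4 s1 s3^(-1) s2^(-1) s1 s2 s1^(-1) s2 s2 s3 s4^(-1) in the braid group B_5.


The word length counts the number of generators (including inverses).
Listing each generator: s4, s1, s3^(-1), s2^(-1), s1, s2, s1^(-1), s2, s2, s3, s4^(-1)
There are 11 generators in this braid word.

11


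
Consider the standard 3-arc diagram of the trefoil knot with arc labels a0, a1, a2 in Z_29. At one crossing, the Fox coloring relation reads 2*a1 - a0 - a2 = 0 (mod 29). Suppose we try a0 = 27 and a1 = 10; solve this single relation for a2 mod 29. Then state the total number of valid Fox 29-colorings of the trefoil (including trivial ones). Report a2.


Step 1: Apply the given crossing relation 2*a1 - a0 - a2 = 0 (mod 29).
  a2 = 2*a1 - a0 mod 29
  a2 = 2*10 - 27 mod 29
  a2 = 20 - 27 mod 29
  a2 = -7 mod 29 = 22
Step 2: The trefoil has determinant 3.
  Number of Fox p-colorings (p prime) is p^2 if p = 3, else p.
  Since 29 does not divide 3, only trivial (constant) colorings exist.
  (So the trial a0 = 27, a1 = 10 with a0 != a1 does NOT extend to a valid coloring of the whole trefoil: the other two crossing relations require 3*(a1 - a0) = 0 (mod 29), which fails.)
  Total colorings = 29
Step 3: a2 = 22, total Fox 29-colorings = 29

22


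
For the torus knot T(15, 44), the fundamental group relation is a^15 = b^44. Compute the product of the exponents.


The relation is a^15 = b^44.
Product of exponents = 15 * 44
= 660

660


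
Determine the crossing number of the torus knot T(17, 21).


For a torus knot T(p, q) with gcd(p,q)=1,
the crossing number is min(p*(q-1), q*(p-1)).
p*(q-1) = 17*20 = 340
q*(p-1) = 21*16 = 336
min(340, 336) = 336

336


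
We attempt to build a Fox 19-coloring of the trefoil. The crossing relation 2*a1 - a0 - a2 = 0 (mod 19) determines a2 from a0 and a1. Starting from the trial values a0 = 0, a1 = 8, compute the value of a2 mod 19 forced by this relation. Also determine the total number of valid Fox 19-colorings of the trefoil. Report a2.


Step 1: Apply the given crossing relation 2*a1 - a0 - a2 = 0 (mod 19).
  a2 = 2*a1 - a0 mod 19
  a2 = 2*8 - 0 mod 19
  a2 = 16 - 0 mod 19
  a2 = 16 mod 19 = 16
Step 2: The trefoil has determinant 3.
  Number of Fox p-colorings (p prime) is p^2 if p = 3, else p.
  Since 19 does not divide 3, only trivial (constant) colorings exist.
  (So the trial a0 = 0, a1 = 8 with a0 != a1 does NOT extend to a valid coloring of the whole trefoil: the other two crossing relations require 3*(a1 - a0) = 0 (mod 19), which fails.)
  Total colorings = 19
Step 3: a2 = 16, total Fox 19-colorings = 19

16


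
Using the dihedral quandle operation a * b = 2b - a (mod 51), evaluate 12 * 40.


12 * 40 = 2*40 - 12 mod 51
= 80 - 12 mod 51
= 68 mod 51 = 17

17


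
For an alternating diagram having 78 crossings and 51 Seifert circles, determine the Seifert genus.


For alternating knots, g = (c - s + 1)/2.
= (78 - 51 + 1)/2
= 28/2 = 14

14


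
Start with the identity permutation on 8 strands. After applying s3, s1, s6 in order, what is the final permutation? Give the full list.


Starting with identity [1, 2, 3, 4, 5, 6, 7, 8].
Apply generators in sequence:
  After s3: [1, 2, 4, 3, 5, 6, 7, 8]
  After s1: [2, 1, 4, 3, 5, 6, 7, 8]
  After s6: [2, 1, 4, 3, 5, 7, 6, 8]
Final permutation: [2, 1, 4, 3, 5, 7, 6, 8]

[2, 1, 4, 3, 5, 7, 6, 8]


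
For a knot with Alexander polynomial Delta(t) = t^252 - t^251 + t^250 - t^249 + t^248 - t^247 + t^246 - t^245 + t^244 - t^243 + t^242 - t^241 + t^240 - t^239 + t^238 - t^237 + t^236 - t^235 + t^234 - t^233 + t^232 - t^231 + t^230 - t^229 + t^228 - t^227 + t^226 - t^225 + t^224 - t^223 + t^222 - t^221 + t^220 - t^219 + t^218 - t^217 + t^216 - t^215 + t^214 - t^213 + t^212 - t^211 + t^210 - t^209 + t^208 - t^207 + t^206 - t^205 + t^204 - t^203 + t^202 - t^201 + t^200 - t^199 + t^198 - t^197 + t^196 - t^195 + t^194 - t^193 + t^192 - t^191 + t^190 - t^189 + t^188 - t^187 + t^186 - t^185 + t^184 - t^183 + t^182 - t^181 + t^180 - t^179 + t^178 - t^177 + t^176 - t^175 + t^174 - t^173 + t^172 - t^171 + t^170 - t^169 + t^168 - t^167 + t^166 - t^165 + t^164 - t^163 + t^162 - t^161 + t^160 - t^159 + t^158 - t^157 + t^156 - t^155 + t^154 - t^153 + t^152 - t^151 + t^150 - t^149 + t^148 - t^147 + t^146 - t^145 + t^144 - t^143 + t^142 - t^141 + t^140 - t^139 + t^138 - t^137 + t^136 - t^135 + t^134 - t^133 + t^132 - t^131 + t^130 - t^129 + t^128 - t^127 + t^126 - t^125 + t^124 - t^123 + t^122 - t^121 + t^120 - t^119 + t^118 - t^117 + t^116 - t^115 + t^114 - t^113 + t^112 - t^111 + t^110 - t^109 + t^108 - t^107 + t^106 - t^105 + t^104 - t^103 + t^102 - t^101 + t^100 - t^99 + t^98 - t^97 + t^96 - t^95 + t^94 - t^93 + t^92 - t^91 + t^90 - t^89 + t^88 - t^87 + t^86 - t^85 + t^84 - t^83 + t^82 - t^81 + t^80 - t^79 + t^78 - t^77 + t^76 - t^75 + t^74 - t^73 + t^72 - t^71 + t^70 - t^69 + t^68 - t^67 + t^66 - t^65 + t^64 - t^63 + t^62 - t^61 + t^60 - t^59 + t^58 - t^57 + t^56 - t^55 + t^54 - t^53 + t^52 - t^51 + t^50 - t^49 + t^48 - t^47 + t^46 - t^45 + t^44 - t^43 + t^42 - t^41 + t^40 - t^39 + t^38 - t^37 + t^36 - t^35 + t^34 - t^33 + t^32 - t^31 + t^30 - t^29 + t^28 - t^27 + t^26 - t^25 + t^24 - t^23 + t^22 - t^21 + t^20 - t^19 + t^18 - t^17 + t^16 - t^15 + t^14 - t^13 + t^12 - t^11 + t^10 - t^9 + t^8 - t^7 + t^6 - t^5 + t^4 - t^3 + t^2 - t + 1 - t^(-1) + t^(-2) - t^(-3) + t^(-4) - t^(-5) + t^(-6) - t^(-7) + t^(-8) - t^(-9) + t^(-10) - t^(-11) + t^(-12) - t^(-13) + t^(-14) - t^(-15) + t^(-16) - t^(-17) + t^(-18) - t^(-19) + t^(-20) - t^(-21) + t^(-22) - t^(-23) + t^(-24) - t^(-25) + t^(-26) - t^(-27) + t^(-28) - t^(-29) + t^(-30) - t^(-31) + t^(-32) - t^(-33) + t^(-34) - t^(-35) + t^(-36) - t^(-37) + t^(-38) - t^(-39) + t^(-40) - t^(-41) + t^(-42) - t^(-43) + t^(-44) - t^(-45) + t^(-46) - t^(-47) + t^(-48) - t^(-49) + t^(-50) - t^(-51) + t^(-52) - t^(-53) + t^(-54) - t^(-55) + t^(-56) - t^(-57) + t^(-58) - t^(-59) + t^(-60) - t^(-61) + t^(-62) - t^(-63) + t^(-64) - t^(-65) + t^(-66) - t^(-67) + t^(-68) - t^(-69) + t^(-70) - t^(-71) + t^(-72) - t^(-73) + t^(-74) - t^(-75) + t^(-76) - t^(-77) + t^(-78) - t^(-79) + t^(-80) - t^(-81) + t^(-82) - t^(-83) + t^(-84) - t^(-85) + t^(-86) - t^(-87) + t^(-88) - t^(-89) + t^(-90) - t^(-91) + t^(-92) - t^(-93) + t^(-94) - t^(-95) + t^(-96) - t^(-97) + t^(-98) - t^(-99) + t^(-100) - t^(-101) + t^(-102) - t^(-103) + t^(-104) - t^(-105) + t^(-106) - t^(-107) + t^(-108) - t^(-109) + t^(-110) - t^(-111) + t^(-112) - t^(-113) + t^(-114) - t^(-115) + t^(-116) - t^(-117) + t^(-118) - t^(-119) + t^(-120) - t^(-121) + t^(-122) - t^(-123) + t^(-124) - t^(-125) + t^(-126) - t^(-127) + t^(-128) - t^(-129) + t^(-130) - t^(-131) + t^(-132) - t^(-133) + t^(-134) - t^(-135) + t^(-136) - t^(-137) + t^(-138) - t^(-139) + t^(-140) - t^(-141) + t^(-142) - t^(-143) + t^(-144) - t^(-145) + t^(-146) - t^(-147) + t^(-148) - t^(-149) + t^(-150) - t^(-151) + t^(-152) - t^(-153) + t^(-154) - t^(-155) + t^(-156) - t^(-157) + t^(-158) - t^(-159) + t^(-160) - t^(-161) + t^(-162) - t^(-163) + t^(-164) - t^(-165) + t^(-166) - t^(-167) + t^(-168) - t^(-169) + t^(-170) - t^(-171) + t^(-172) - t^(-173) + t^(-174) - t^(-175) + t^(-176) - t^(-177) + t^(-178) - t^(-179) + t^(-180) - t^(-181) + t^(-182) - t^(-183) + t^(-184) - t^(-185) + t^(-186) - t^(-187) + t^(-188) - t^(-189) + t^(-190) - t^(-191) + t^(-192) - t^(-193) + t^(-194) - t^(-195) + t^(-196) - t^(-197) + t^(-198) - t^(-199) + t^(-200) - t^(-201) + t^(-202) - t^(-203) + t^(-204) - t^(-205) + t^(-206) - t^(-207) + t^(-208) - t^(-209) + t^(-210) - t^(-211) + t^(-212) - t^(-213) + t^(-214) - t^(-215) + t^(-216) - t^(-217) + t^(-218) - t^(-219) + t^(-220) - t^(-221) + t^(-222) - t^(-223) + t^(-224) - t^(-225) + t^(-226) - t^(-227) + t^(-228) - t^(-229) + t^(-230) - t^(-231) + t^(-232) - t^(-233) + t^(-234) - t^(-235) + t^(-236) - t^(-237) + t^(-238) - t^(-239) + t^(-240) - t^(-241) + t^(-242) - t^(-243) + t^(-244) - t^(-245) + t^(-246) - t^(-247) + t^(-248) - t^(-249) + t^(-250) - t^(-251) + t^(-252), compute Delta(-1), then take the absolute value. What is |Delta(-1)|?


Step 1: The polynomial has 505 terms with alternating signs, exponents from 252 down to -252.
Step 2: Substitute t = -1. The i-th term has coefficient (-1)^i and exponent (m-i),
  so its value is (-1)^i * (-1)^(m-i) = (-1)^m = 1 for every i.
Step 3: All 505 terms equal 1, so Delta(-1) = 505 * (1) = 505
Step 4: |Delta(-1)| = 505

505


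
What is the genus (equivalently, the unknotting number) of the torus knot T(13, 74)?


For a torus knot T(p,q), both the unknotting number and genus equal (p-1)(q-1)/2.
= (13-1)(74-1)/2
= 12*73/2
= 876/2 = 438

438


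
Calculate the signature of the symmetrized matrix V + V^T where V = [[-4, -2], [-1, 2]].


Step 1: V + V^T = [[-8, -3], [-3, 4]]
Step 2: trace = -4, det = -41
Step 3: Discriminant = (-4)^2 - 4*(-41) = 180
Step 4: Eigenvalues: 4.7082, -8.7082
Step 5: Signature = (# positive eigenvalues) - (# negative eigenvalues) = 0

0


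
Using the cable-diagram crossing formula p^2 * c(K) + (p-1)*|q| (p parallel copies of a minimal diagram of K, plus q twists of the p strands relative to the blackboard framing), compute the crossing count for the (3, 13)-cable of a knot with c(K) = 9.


Step 1: Each of the c(K) crossings of the companion diagram becomes p*p = p^2 crossings among the p parallel strands, and each of the |q| twists s_1 s_2 ... s_(p-1) adds (p-1) crossings.
  Crossings = p^2 * c(K) + (p-1)*|q|
Step 2: = 3^2 * 9 + (3-1)*13
Step 3: = 9*9 + 2*13
Step 4: = 81 + 26 = 107

107


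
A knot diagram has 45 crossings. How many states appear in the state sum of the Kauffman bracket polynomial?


Each crossing contributes 2 choices (A-smoothing or B-smoothing).
Total states = 2^45 = 35184372088832

35184372088832


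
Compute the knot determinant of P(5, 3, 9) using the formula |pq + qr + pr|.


Step 1: Compute pq + qr + pr.
pq = 5*3 = 15
qr = 3*9 = 27
pr = 5*9 = 45
pq + qr + pr = 15 + 27 + 45 = 87
Step 2: Take absolute value.
det(P(5,3,9)) = |87| = 87

87


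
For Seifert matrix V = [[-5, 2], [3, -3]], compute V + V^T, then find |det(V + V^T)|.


Step 1: Form V + V^T where V = [[-5, 2], [3, -3]]
  V^T = [[-5, 3], [2, -3]]
  V + V^T = [[-10, 5], [5, -6]]
Step 2: det(V + V^T) = (-10)*(-6) - 5*5
  = 60 - 25 = 35
Step 3: Knot determinant = |det(V + V^T)| = |35| = 35

35


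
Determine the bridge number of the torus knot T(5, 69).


The bridge number of T(p,q) is min(p,q).
min(5, 69) = 5

5


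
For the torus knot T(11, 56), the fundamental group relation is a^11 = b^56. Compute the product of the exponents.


The relation is a^11 = b^56.
Product of exponents = 11 * 56
= 616

616


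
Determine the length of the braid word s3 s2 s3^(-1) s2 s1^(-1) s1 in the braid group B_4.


The word length counts the number of generators (including inverses).
Listing each generator: s3, s2, s3^(-1), s2, s1^(-1), s1
There are 6 generators in this braid word.

6


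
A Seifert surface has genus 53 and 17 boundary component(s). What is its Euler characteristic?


chi = 2 - 2g - b
= 2 - 2*53 - 17
= 2 - 106 - 17 = -121

-121


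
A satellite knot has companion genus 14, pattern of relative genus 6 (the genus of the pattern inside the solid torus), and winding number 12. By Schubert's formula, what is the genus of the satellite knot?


Schubert: g(satellite) = g_rel(pattern) + |winding| * g(companion),
where g_rel(pattern) is the genus of the pattern relative to the solid torus.
= 6 + 12 * 14
= 6 + 168 = 174

174
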